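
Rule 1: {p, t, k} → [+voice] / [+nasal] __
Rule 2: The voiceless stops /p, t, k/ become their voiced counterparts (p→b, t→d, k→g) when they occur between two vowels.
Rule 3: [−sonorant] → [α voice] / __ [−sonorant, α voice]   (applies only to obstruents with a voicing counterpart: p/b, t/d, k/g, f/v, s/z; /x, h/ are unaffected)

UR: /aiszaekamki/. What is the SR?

Rule 1 (post-nasal voicing): /k/ is a voiceless stop immediately after the nasal /m/, so it voices to [g]. /aiszaekamki/ → aiszaekamgi.
Rule 2 (intervocalic voicing): /k/ is a voiceless stop between vowels /e/ and /a/, so it voices to [g]. /aiszaekamgi/ → aiszaegamgi.
Rule 3 (regressive voicing assimilation): /s/ precedes the voiced obstruent /z/, so it voices to [z] by assimilation. /aiszaegamgi/ → aizzaegamgi.

aizzaegamgi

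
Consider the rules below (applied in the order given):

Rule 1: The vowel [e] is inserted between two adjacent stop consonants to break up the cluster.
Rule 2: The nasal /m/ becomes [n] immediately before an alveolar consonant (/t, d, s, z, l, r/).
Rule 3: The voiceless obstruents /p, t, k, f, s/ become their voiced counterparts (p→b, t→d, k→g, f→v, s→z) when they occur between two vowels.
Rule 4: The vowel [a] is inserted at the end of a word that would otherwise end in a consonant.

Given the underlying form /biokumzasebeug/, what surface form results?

biogunzazebeuga

Rule 1 (stop-cluster e-epenthesis): no segment meets the environment; /biokumzasebeug/ is unchanged.
Rule 2 (nasal place assimilation): /m/ precedes the alveolar consonant /z/, so it assimilates in place to [n]. /biokumzasebeug/ → biokunzasebeug.
Rule 3 (intervocalic voicing): /k/ is a voiceless obstruent between vowels /o/ and /u/, so it voices to [g]. /s/ is a voiceless obstruent between vowels /a/ and /e/, so it voices to [z]. /biokunzasebeug/ → biogunzazebeug.
Rule 4 (final a-epenthesis): the form ends in the consonant /g/, so [a] is inserted word-finally. /biogunzazebeug/ → biogunzazebeuga.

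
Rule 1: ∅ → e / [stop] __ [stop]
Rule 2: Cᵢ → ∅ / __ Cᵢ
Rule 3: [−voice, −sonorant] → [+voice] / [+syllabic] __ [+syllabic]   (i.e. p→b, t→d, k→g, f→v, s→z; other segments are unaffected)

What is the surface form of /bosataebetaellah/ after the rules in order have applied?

bozadaebedaelah

Rule 1 (stop-cluster e-epenthesis): no segment meets the environment; /bosataebetaellah/ is unchanged.
Rule 2 (degemination): /ll/ is a geminate; the first /l/ deletes. /bosataebetaellah/ → bosataebetaelah.
Rule 3 (intervocalic voicing): /s/ is a voiceless obstruent between vowels /o/ and /a/, so it voices to [z]. /t/ is a voiceless obstruent between vowels /a/ and /a/, so it voices to [d]. /t/ is a voiceless obstruent between vowels /e/ and /a/, so it voices to [d]. /bosataebetaelah/ → bozadaebedaelah.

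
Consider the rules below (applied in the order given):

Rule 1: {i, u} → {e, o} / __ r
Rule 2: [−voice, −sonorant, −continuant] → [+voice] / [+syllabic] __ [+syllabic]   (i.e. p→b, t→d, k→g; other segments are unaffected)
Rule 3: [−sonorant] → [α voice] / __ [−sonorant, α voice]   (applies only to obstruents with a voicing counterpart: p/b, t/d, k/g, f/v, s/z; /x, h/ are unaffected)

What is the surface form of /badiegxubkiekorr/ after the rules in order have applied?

badiekxupkiegorr

Rule 1 (pre-rhotic lowering): no segment meets the environment; /badiegxubkiekorr/ is unchanged.
Rule 2 (intervocalic voicing): /k/ is a voiceless stop between vowels /e/ and /o/, so it voices to [g]. /badiegxubkiekorr/ → badiegxubkiegorr.
Rule 3 (regressive voicing assimilation): /g/ precedes the voiceless obstruent /x/, so it devoices to [k] by assimilation. /b/ precedes the voiceless obstruent /k/, so it devoices to [p] by assimilation. /badiegxubkiegorr/ → badiekxupkiegorr.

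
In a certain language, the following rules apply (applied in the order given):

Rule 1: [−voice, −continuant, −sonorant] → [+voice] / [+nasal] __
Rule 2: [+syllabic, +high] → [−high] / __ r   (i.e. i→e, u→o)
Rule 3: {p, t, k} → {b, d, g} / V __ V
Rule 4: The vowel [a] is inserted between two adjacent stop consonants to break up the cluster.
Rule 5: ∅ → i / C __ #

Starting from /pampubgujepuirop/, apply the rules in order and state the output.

pambubagujebueropi

Rule 1 (post-nasal voicing): /p/ is a voiceless stop immediately after the nasal /m/, so it voices to [b]. /pampubgujepuirop/ → pambubgujepuirop.
Rule 2 (pre-rhotic lowering): /i/ is a high vowel immediately before /r/, so it lowers to [e]. /pambubgujepuirop/ → pambubgujepuerop.
Rule 3 (intervocalic voicing): /p/ is a voiceless stop between vowels /e/ and /u/, so it voices to [b]. /pambubgujepuerop/ → pambubgujebuerop.
Rule 4 (stop-cluster a-epenthesis): /b/ and /g/ form a stop–stop cluster, so [a] is inserted between them. /pambubgujebuerop/ → pambubagujebuerop.
Rule 5 (final i-epenthesis): the form ends in the consonant /p/, so [i] is inserted word-finally. /pambubagujebuerop/ → pambubagujebueropi.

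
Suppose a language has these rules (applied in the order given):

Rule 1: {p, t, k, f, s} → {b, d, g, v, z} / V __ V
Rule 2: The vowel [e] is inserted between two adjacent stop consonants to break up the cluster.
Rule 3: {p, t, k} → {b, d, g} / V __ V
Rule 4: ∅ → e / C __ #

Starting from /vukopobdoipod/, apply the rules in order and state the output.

Rule 1 (intervocalic voicing): /k/ is a voiceless obstruent between vowels /u/ and /o/, so it voices to [g]. /p/ is a voiceless obstruent between vowels /o/ and /o/, so it voices to [b]. /p/ is a voiceless obstruent between vowels /i/ and /o/, so it voices to [b]. /vukopobdoipod/ → vugobobdoibod.
Rule 2 (stop-cluster e-epenthesis): /b/ and /d/ form a stop–stop cluster, so [e] is inserted between them. /vugobobdoibod/ → vugobobedoibod.
Rule 3 (intervocalic voicing): no segment meets the environment; /vugobobedoibod/ is unchanged.
Rule 4 (final e-epenthesis): the form ends in the consonant /d/, so [e] is inserted word-finally. /vugobobedoibod/ → vugobobedoibode.

vugobobedoibode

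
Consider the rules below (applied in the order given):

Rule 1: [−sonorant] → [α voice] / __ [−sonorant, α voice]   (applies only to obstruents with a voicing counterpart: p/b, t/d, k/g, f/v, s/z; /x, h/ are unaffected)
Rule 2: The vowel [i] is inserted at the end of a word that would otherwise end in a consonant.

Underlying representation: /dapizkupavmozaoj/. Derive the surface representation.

dapiskupavmozaoji

Rule 1 (regressive voicing assimilation): /z/ precedes the voiceless obstruent /k/, so it devoices to [s] by assimilation. /dapizkupavmozaoj/ → dapiskupavmozaoj.
Rule 2 (final i-epenthesis): the form ends in the consonant /j/, so [i] is inserted word-finally. /dapiskupavmozaoj/ → dapiskupavmozaoji.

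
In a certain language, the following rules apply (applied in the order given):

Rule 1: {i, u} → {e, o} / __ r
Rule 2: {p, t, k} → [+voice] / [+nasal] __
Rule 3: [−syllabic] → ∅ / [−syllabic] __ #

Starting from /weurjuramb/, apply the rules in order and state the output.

Rule 1 (pre-rhotic lowering): /u/ is a high vowel immediately before /r/, so it lowers to [o]. /u/ is a high vowel immediately before /r/, so it lowers to [o]. /weurjuramb/ → weorjoramb.
Rule 2 (post-nasal voicing): no segment meets the environment; /weorjoramb/ is unchanged.
Rule 3 (final cluster simplification): /b/ is the second consonant of a word-final cluster /mb/, so it deletes. /weorjoramb/ → weorjoram.

weorjoram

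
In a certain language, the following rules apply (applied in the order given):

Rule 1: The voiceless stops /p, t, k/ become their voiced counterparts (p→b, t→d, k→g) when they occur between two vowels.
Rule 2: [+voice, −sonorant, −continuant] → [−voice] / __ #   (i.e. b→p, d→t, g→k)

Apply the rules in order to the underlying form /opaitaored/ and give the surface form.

obaidaoret

Rule 1 (intervocalic voicing): /p/ is a voiceless stop between vowels /o/ and /a/, so it voices to [b]. /t/ is a voiceless stop between vowels /i/ and /a/, so it voices to [d]. /opaitaored/ → obaidaored.
Rule 2 (final devoicing): /d/ is a voiced stop in word-final position, so it devoices to [t]. /obaidaored/ → obaidaoret.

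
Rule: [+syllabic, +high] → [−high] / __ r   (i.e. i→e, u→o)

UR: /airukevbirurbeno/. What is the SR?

aerukevberorbeno

/i/ is a high vowel immediately before /r/, so it lowers to [e].
/i/ is a high vowel immediately before /r/, so it lowers to [e].
/u/ is a high vowel immediately before /r/, so it lowers to [o].
Surface form: [aerukevberorbeno].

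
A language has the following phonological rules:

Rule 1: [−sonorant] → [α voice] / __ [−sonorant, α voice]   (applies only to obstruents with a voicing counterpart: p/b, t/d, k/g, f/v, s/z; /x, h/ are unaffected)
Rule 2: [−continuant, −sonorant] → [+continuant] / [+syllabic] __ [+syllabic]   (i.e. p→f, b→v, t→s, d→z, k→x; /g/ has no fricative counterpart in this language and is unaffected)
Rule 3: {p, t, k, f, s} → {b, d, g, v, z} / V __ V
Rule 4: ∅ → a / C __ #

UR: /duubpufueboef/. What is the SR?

duuppuvuevoefa

Rule 1 (regressive voicing assimilation): /b/ precedes the voiceless obstruent /p/, so it devoices to [p] by assimilation. /duubpufueboef/ → duuppufueboef.
Rule 2 (intervocalic spirantization): /b/ is a stop between vowels /e/ and /o/, so it spirantizes to the fricative [v]. /duuppufueboef/ → duuppufuevoef.
Rule 3 (intervocalic voicing): /f/ is a voiceless obstruent between vowels /u/ and /u/, so it voices to [v]. /duuppufuevoef/ → duuppuvuevoef.
Rule 4 (final a-epenthesis): the form ends in the consonant /f/, so [a] is inserted word-finally. /duuppuvuevoef/ → duuppuvuevoefa.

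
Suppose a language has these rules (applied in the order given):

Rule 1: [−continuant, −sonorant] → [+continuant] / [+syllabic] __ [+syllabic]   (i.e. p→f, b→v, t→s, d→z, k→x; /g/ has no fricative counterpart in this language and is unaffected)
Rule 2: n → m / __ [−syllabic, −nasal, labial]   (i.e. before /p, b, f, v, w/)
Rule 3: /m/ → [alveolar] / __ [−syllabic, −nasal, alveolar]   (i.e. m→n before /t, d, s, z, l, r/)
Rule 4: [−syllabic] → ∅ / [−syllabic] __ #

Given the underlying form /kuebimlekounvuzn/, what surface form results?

kuevinlexoumvuz

Rule 1 (intervocalic spirantization): /b/ is a stop between vowels /e/ and /i/, so it spirantizes to the fricative [v]. /k/ is a stop between vowels /e/ and /o/, so it spirantizes to the fricative [x]. /kuebimlekounvuzn/ → kuevimlexounvuzn.
Rule 2 (nasal place assimilation): /n/ precedes the labial consonant /v/, so it assimilates in place to [m]. /kuevimlexounvuzn/ → kuevimlexoumvuzn.
Rule 3 (nasal place assimilation): /m/ precedes the alveolar consonant /l/, so it assimilates in place to [n]. /kuevimlexoumvuzn/ → kuevinlexoumvuzn.
Rule 4 (final cluster simplification): /n/ is the second consonant of a word-final cluster /zn/, so it deletes. /kuevinlexoumvuzn/ → kuevinlexoumvuz.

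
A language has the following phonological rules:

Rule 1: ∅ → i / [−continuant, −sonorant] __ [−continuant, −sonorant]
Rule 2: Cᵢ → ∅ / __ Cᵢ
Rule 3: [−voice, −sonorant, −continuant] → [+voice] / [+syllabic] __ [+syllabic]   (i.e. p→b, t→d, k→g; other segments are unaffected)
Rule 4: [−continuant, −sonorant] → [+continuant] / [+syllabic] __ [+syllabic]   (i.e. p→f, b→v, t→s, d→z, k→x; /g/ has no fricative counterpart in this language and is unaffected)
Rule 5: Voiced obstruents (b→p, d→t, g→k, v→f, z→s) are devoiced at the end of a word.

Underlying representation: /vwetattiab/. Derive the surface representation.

vwezaziziap

Rule 1 (stop-cluster i-epenthesis): /t/ and /t/ form a stop–stop cluster, so [i] is inserted between them. /vwetattiab/ → vwetatitiab.
Rule 2 (degemination): no segment meets the environment; /vwetatitiab/ is unchanged.
Rule 3 (intervocalic voicing): /t/ is a voiceless stop between vowels /e/ and /a/, so it voices to [d]. /t/ is a voiceless stop between vowels /a/ and /i/, so it voices to [d]. /t/ is a voiceless stop between vowels /i/ and /i/, so it voices to [d]. /vwetatitiab/ → vwedadidiab.
Rule 4 (intervocalic spirantization): /d/ is a stop between vowels /e/ and /a/, so it spirantizes to the fricative [z]. /d/ is a stop between vowels /a/ and /i/, so it spirantizes to the fricative [z]. /d/ is a stop between vowels /i/ and /i/, so it spirantizes to the fricative [z]. /vwedadidiab/ → vwezaziziab.
Rule 5 (final devoicing): /b/ is a voiced obstruent in word-final position, so it devoices to [p]. /vwezaziziab/ → vwezaziziap.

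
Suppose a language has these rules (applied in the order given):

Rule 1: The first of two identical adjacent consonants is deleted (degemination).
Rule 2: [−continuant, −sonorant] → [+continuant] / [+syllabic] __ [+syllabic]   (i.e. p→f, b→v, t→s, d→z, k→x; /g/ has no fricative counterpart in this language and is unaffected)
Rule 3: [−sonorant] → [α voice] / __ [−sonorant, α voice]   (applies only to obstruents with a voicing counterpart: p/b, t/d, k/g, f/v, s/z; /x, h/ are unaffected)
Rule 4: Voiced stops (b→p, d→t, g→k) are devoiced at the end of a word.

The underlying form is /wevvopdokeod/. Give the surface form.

wevobdoxeot

Rule 1 (degemination): /vv/ is a geminate; the first /v/ deletes. /wevvopdokeod/ → wevopdokeod.
Rule 2 (intervocalic spirantization): /k/ is a stop between vowels /o/ and /e/, so it spirantizes to the fricative [x]. /wevopdokeod/ → wevopdoxeod.
Rule 3 (regressive voicing assimilation): /p/ precedes the voiced obstruent /d/, so it voices to [b] by assimilation. /wevopdoxeod/ → wevobdoxeod.
Rule 4 (final devoicing): /d/ is a voiced stop in word-final position, so it devoices to [t]. /wevobdoxeod/ → wevobdoxeot.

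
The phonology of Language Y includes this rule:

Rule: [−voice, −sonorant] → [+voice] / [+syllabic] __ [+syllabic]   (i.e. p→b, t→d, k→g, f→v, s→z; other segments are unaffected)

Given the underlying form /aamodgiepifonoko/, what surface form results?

/p/ is a voiceless obstruent between vowels /e/ and /i/, so it voices to [b].
/f/ is a voiceless obstruent between vowels /i/ and /o/, so it voices to [v].
/k/ is a voiceless obstruent between vowels /o/ and /o/, so it voices to [g].
Surface form: [aamodgiebivonogo].

aamodgiebivonogo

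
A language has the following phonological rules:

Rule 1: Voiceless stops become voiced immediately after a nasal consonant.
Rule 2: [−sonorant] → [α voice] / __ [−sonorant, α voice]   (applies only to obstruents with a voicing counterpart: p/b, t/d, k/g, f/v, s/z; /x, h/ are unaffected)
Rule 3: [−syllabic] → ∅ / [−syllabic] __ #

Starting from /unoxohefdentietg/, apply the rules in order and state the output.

Rule 1 (post-nasal voicing): /t/ is a voiceless stop immediately after the nasal /n/, so it voices to [d]. /unoxohefdentietg/ → unoxohefdendietg.
Rule 2 (regressive voicing assimilation): /f/ precedes the voiced obstruent /d/, so it voices to [v] by assimilation. /t/ precedes the voiced obstruent /g/, so it voices to [d] by assimilation. /unoxohefdendietg/ → unoxohevdendiedg.
Rule 3 (final cluster simplification): /g/ is the second consonant of a word-final cluster /dg/, so it deletes. /unoxohevdendiedg/ → unoxohevdendied.

unoxohevdendied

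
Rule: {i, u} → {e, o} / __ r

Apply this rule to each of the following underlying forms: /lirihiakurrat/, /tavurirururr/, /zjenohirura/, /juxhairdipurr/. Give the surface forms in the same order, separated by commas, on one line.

/lirihiakurrat/: /i/ is a high vowel immediately before /r/, so it lowers to [e]. /u/ is a high vowel immediately before /r/, so it lowers to [o]. → [lerihiakorrat].
/tavurirururr/: /u/ is a high vowel immediately before /r/, so it lowers to [o]. /i/ is a high vowel immediately before /r/, so it lowers to [e]. /u/ is a high vowel immediately before /r/, so it lowers to [o]. /u/ is a high vowel immediately before /r/, so it lowers to [o]. → [tavorerororr].
/zjenohirura/: /i/ is a high vowel immediately before /r/, so it lowers to [e]. /u/ is a high vowel immediately before /r/, so it lowers to [o]. → [zjenoherora].
/juxhairdipurr/: /i/ is a high vowel immediately before /r/, so it lowers to [e]. /u/ is a high vowel immediately before /r/, so it lowers to [o]. → [juxhaerdiporr].

lerihiakorrat, tavorerororr, zjenoherora, juxhaerdiporr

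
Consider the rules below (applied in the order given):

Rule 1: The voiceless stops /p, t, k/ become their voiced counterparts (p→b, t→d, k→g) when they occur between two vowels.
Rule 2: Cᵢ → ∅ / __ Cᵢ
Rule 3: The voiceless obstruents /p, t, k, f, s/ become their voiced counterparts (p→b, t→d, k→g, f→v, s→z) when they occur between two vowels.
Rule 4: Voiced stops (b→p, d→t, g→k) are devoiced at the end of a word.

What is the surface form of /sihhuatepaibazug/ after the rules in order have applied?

sihuadebaibazuk

Rule 1 (intervocalic voicing): /t/ is a voiceless stop between vowels /a/ and /e/, so it voices to [d]. /p/ is a voiceless stop between vowels /e/ and /a/, so it voices to [b]. /sihhuatepaibazug/ → sihhuadebaibazug.
Rule 2 (degemination): /hh/ is a geminate; the first /h/ deletes. /sihhuadebaibazug/ → sihuadebaibazug.
Rule 3 (intervocalic voicing): no segment meets the environment; /sihuadebaibazug/ is unchanged.
Rule 4 (final devoicing): /g/ is a voiced stop in word-final position, so it devoices to [k]. /sihuadebaibazug/ → sihuadebaibazuk.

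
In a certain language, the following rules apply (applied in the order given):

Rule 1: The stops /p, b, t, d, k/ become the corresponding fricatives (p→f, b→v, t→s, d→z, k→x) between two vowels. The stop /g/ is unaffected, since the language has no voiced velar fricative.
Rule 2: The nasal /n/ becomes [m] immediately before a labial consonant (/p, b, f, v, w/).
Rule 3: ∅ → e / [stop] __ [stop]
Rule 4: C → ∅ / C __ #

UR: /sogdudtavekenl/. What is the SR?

sogedudetavexen

Rule 1 (intervocalic spirantization): /k/ is a stop between vowels /e/ and /e/, so it spirantizes to the fricative [x]. /sogdudtavekenl/ → sogdudtavexenl.
Rule 2 (nasal place assimilation): no segment meets the environment; /sogdudtavexenl/ is unchanged.
Rule 3 (stop-cluster e-epenthesis): /g/ and /d/ form a stop–stop cluster, so [e] is inserted between them. /d/ and /t/ form a stop–stop cluster, so [e] is inserted between them. /sogdudtavexenl/ → sogedudetavexenl.
Rule 4 (final cluster simplification): /l/ is the second consonant of a word-final cluster /nl/, so it deletes. /sogedudetavexenl/ → sogedudetavexen.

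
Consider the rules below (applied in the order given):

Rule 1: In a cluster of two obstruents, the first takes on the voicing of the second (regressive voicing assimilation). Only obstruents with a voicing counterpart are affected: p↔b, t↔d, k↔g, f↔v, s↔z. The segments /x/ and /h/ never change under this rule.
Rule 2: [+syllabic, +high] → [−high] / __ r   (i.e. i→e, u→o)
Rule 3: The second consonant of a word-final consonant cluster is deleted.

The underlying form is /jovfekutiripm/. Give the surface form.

joffekuterip

Rule 1 (regressive voicing assimilation): /v/ precedes the voiceless obstruent /f/, so it devoices to [f] by assimilation. /jovfekutiripm/ → joffekutiripm.
Rule 2 (pre-rhotic lowering): /i/ is a high vowel immediately before /r/, so it lowers to [e]. /joffekutiripm/ → joffekuteripm.
Rule 3 (final cluster simplification): /m/ is the second consonant of a word-final cluster /pm/, so it deletes. /joffekuteripm/ → joffekuterip.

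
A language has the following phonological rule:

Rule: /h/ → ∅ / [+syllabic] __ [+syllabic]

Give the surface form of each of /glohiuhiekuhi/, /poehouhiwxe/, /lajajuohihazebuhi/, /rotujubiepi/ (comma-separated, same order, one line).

gloiuiekui, poeouiwxe, lajajuoiazebui, rotujubiepi

/glohiuhiekuhi/: /h/ occurs between vowels /o/ and /i/, so it deletes. /h/ occurs between vowels /u/ and /i/, so it deletes. /h/ occurs between vowels /u/ and /i/, so it deletes. → [gloiuiekui].
/poehouhiwxe/: /h/ occurs between vowels /e/ and /o/, so it deletes. /h/ occurs between vowels /u/ and /i/, so it deletes. → [poeouiwxe].
/lajajuohihazebuhi/: /h/ occurs between vowels /o/ and /i/, so it deletes. /h/ occurs between vowels /i/ and /a/, so it deletes. /h/ occurs between vowels /u/ and /i/, so it deletes. → [lajajuoiazebui].
/rotujubiepi/: the rule's environment is not met; surfaces unchanged as [rotujubiepi].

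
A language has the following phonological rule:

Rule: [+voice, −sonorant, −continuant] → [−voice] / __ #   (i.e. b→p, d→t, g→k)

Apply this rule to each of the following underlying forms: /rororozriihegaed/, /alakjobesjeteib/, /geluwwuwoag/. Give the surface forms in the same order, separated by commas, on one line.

rororozriihegaet, alakjobesjeteip, geluwwuwoak

/rororozriihegaed/: /d/ is a voiced stop in word-final position, so it devoices to [t]. → [rororozriihegaet].
/alakjobesjeteib/: /b/ is a voiced stop in word-final position, so it devoices to [p]. → [alakjobesjeteip].
/geluwwuwoag/: /g/ is a voiced stop in word-final position, so it devoices to [k]. → [geluwwuwoak].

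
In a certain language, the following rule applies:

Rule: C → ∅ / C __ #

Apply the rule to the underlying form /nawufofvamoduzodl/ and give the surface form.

nawufofvamoduzod

/l/ is the second consonant of a word-final cluster /dl/, so it deletes.
The other instances of /n/, /w/, /f/, /v/, /m/, /d/, /z/ do not occur in the required environment and remain unchanged.
Surface form: [nawufofvamoduzod].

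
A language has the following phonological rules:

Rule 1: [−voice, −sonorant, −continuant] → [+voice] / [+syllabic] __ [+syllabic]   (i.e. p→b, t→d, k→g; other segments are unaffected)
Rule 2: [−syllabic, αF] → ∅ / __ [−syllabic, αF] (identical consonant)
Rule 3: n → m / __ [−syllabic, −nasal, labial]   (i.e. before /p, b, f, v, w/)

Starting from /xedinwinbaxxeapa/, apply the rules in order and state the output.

Rule 1 (intervocalic voicing): /p/ is a voiceless stop between vowels /a/ and /a/, so it voices to [b]. /xedinwinbaxxeapa/ → xedinwinbaxxeaba.
Rule 2 (degemination): /xx/ is a geminate; the first /x/ deletes. /xedinwinbaxxeaba/ → xedinwinbaxeaba.
Rule 3 (nasal place assimilation): /n/ precedes the labial consonant /w/, so it assimilates in place to [m]. /n/ precedes the labial consonant /b/, so it assimilates in place to [m]. /xedinwinbaxeaba/ → xedimwimbaxeaba.

xedimwimbaxeaba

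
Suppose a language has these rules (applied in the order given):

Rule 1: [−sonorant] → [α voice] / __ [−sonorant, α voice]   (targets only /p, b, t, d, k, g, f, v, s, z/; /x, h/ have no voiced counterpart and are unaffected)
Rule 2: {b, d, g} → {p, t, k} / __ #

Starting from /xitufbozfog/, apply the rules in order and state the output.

Rule 1 (regressive voicing assimilation): /f/ precedes the voiced obstruent /b/, so it voices to [v] by assimilation. /z/ precedes the voiceless obstruent /f/, so it devoices to [s] by assimilation. /xitufbozfog/ → xituvbosfog.
Rule 2 (final devoicing): /g/ is a voiced stop in word-final position, so it devoices to [k]. /xituvbosfog/ → xituvbosfok.

xituvbosfok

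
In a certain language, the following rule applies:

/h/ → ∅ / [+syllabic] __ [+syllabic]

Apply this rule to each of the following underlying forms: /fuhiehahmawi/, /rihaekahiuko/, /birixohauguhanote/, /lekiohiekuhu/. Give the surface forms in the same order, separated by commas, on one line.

/fuhiehahmawi/: /h/ occurs between vowels /u/ and /i/, so it deletes. /h/ occurs between vowels /e/ and /a/, so it deletes. → [fuieahmawi].
/rihaekahiuko/: /h/ occurs between vowels /i/ and /a/, so it deletes. /h/ occurs between vowels /a/ and /i/, so it deletes. → [riaekaiuko].
/birixohauguhanote/: /h/ occurs between vowels /o/ and /a/, so it deletes. /h/ occurs between vowels /u/ and /a/, so it deletes. → [birixoauguanote].
/lekiohiekuhu/: /h/ occurs between vowels /o/ and /i/, so it deletes. /h/ occurs between vowels /u/ and /u/, so it deletes. → [lekioiekuu].

fuieahmawi, riaekaiuko, birixoauguanote, lekioiekuu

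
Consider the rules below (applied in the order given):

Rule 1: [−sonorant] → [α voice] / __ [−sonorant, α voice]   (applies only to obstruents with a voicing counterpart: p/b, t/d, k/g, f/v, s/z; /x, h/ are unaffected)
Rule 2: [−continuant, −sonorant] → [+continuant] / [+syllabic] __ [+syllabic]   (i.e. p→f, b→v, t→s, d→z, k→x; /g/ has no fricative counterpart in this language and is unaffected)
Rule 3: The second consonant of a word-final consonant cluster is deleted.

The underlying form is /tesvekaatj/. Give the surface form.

tezvexaat

Rule 1 (regressive voicing assimilation): /s/ precedes the voiced obstruent /v/, so it voices to [z] by assimilation. /tesvekaatj/ → tezvekaatj.
Rule 2 (intervocalic spirantization): /k/ is a stop between vowels /e/ and /a/, so it spirantizes to the fricative [x]. /tezvekaatj/ → tezvexaatj.
Rule 3 (final cluster simplification): /j/ is the second consonant of a word-final cluster /tj/, so it deletes. /tezvexaatj/ → tezvexaat.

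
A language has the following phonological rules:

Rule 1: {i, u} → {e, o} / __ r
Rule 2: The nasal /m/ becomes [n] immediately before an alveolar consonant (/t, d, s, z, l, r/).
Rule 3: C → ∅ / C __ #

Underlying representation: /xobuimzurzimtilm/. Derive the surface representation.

xobuinzorzintil

Rule 1 (pre-rhotic lowering): /u/ is a high vowel immediately before /r/, so it lowers to [o]. /xobuimzurzimtilm/ → xobuimzorzimtilm.
Rule 2 (nasal place assimilation): /m/ precedes the alveolar consonant /z/, so it assimilates in place to [n]. /m/ precedes the alveolar consonant /t/, so it assimilates in place to [n]. /xobuimzorzimtilm/ → xobuinzorzintilm.
Rule 3 (final cluster simplification): /m/ is the second consonant of a word-final cluster /lm/, so it deletes. /xobuinzorzintilm/ → xobuinzorzintil.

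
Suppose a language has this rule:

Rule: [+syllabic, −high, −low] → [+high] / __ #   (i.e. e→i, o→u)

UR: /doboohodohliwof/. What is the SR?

No segment of /doboohodohliwof/ meets the structural description of the rule, so the form surfaces unchanged.

doboohodohliwof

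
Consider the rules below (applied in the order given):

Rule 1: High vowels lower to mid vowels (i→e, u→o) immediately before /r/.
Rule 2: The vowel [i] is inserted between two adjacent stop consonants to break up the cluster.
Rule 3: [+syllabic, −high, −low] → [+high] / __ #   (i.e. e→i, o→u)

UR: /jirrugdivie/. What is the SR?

Rule 1 (pre-rhotic lowering): /i/ is a high vowel immediately before /r/, so it lowers to [e]. /jirrugdivie/ → jerrugdivie.
Rule 2 (stop-cluster i-epenthesis): /g/ and /d/ form a stop–stop cluster, so [i] is inserted between them. /jerrugdivie/ → jerrugidivie.
Rule 3 (final vowel raising): /e/ is a mid vowel in word-final position, so it raises to [i]. /jerrugidivie/ → jerrugidivii.

jerrugidivii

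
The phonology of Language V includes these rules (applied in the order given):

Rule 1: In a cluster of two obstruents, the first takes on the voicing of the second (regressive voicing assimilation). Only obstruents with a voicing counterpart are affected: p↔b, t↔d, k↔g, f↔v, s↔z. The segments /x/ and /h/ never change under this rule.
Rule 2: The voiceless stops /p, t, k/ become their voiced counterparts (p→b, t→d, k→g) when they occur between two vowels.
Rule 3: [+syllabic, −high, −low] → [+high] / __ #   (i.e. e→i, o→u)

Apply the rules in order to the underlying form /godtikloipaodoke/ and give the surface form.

gottikloibaodogi

Rule 1 (regressive voicing assimilation): /d/ precedes the voiceless obstruent /t/, so it devoices to [t] by assimilation. /godtikloipaodoke/ → gottikloipaodoke.
Rule 2 (intervocalic voicing): /p/ is a voiceless stop between vowels /i/ and /a/, so it voices to [b]. /k/ is a voiceless stop between vowels /o/ and /e/, so it voices to [g]. /gottikloipaodoke/ → gottikloibaodoge.
Rule 3 (final vowel raising): /e/ is a mid vowel in word-final position, so it raises to [i]. /gottikloibaodoge/ → gottikloibaodogi.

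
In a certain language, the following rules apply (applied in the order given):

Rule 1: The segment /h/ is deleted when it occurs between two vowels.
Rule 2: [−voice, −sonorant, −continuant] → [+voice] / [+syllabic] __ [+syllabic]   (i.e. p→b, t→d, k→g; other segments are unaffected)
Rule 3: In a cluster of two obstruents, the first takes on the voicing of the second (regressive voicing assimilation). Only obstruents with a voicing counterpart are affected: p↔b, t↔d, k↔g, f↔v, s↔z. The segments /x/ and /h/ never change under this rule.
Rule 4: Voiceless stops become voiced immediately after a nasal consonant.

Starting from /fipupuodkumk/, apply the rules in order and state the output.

Rule 1 (intervocalic h-deletion): no segment meets the environment; /fipupuodkumk/ is unchanged.
Rule 2 (intervocalic voicing): /p/ is a voiceless stop between vowels /i/ and /u/, so it voices to [b]. /p/ is a voiceless stop between vowels /u/ and /u/, so it voices to [b]. /fipupuodkumk/ → fibubuodkumk.
Rule 3 (regressive voicing assimilation): /d/ precedes the voiceless obstruent /k/, so it devoices to [t] by assimilation. /fibubuodkumk/ → fibubuotkumk.
Rule 4 (post-nasal voicing): /k/ is a voiceless stop immediately after the nasal /m/, so it voices to [g]. /fibubuotkumk/ → fibubuotkumg.

fibubuotkumg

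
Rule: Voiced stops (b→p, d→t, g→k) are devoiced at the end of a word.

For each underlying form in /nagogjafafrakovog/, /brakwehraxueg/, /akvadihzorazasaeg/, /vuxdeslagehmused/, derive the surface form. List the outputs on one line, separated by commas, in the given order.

/nagogjafafrakovog/: /g/ is a voiced stop in word-final position, so it devoices to [k]. → [nagogjafafrakovok].
/brakwehraxueg/: /g/ is a voiced stop in word-final position, so it devoices to [k]. → [brakwehraxuek].
/akvadihzorazasaeg/: /g/ is a voiced stop in word-final position, so it devoices to [k]. → [akvadihzorazasaek].
/vuxdeslagehmused/: /d/ is a voiced stop in word-final position, so it devoices to [t]. → [vuxdeslagehmuset].

nagogjafafrakovok, brakwehraxuek, akvadihzorazasaek, vuxdeslagehmuset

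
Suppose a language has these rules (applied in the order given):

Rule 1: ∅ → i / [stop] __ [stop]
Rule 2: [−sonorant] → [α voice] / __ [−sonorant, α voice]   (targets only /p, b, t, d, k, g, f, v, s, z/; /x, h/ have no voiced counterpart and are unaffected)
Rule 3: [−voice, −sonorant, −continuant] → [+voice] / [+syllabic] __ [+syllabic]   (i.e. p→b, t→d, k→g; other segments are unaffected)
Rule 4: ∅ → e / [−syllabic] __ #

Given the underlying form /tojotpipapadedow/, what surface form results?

tojodibibabadedowe

Rule 1 (stop-cluster i-epenthesis): /t/ and /p/ form a stop–stop cluster, so [i] is inserted between them. /tojotpipapadedow/ → tojotipipapadedow.
Rule 2 (regressive voicing assimilation): no segment meets the environment; /tojotipipapadedow/ is unchanged.
Rule 3 (intervocalic voicing): /t/ is a voiceless stop between vowels /o/ and /i/, so it voices to [d]. /p/ is a voiceless stop between vowels /i/ and /i/, so it voices to [b]. /p/ is a voiceless stop between vowels /i/ and /a/, so it voices to [b]. /p/ is a voiceless stop between vowels /a/ and /a/, so it voices to [b]. /tojotipipapadedow/ → tojodibibabadedow.
Rule 4 (final e-epenthesis): the form ends in the consonant /w/, so [e] is inserted word-finally. /tojodibibabadedow/ → tojodibibabadedowe.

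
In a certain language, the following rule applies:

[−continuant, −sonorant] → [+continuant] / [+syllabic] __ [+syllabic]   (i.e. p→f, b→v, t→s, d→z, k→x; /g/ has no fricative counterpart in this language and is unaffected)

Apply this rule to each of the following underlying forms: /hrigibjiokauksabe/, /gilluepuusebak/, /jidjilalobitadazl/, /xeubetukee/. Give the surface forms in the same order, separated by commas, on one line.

/hrigibjiokauksabe/: /k/ is a stop between vowels /o/ and /a/, so it spirantizes to the fricative [x]. /b/ is a stop between vowels /a/ and /e/, so it spirantizes to the fricative [v]. → [hrigibjioxauksave].
/gilluepuusebak/: /p/ is a stop between vowels /e/ and /u/, so it spirantizes to the fricative [f]. /b/ is a stop between vowels /e/ and /a/, so it spirantizes to the fricative [v]. → [gilluefuusevak].
/jidjilalobitadazl/: /b/ is a stop between vowels /o/ and /i/, so it spirantizes to the fricative [v]. /t/ is a stop between vowels /i/ and /a/, so it spirantizes to the fricative [s]. /d/ is a stop between vowels /a/ and /a/, so it spirantizes to the fricative [z]. → [jidjilalovisazazl].
/xeubetukee/: /b/ is a stop between vowels /u/ and /e/, so it spirantizes to the fricative [v]. /t/ is a stop between vowels /e/ and /u/, so it spirantizes to the fricative [s]. /k/ is a stop between vowels /u/ and /e/, so it spirantizes to the fricative [x]. → [xeuvesuxee].

hrigibjioxauksave, gilluefuusevak, jidjilalovisazazl, xeuvesuxee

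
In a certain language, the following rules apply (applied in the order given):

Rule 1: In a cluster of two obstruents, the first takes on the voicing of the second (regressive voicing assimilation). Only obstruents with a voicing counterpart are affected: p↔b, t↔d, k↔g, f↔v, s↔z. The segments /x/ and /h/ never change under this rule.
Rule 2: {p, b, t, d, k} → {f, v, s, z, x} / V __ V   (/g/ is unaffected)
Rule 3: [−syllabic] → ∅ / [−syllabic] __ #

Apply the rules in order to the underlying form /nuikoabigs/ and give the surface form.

Rule 1 (regressive voicing assimilation): /g/ precedes the voiceless obstruent /s/, so it devoices to [k] by assimilation. /nuikoabigs/ → nuikoabiks.
Rule 2 (intervocalic spirantization): /k/ is a stop between vowels /i/ and /o/, so it spirantizes to the fricative [x]. /b/ is a stop between vowels /a/ and /i/, so it spirantizes to the fricative [v]. /nuikoabiks/ → nuixoaviks.
Rule 3 (final cluster simplification): /s/ is the second consonant of a word-final cluster /ks/, so it deletes. /nuixoaviks/ → nuixoavik.

nuixoavik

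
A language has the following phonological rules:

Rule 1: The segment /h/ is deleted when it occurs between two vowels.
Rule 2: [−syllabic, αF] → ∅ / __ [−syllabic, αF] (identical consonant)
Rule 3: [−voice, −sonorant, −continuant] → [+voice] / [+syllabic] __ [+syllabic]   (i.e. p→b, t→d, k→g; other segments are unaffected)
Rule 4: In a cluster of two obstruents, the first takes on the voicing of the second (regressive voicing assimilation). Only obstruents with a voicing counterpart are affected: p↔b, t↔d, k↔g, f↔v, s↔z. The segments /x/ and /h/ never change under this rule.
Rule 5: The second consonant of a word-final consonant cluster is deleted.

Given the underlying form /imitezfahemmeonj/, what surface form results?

imidesfaemeon

Rule 1 (intervocalic h-deletion): /h/ occurs between vowels /a/ and /e/, so it deletes. /imitezfahemmeonj/ → imitezfaemmeonj.
Rule 2 (degemination): /mm/ is a geminate; the first /m/ deletes. /imitezfaemmeonj/ → imitezfaemeonj.
Rule 3 (intervocalic voicing): /t/ is a voiceless stop between vowels /i/ and /e/, so it voices to [d]. /imitezfaemeonj/ → imidezfaemeonj.
Rule 4 (regressive voicing assimilation): /z/ precedes the voiceless obstruent /f/, so it devoices to [s] by assimilation. /imidezfaemeonj/ → imidesfaemeonj.
Rule 5 (final cluster simplification): /j/ is the second consonant of a word-final cluster /nj/, so it deletes. /imidesfaemeonj/ → imidesfaemeon.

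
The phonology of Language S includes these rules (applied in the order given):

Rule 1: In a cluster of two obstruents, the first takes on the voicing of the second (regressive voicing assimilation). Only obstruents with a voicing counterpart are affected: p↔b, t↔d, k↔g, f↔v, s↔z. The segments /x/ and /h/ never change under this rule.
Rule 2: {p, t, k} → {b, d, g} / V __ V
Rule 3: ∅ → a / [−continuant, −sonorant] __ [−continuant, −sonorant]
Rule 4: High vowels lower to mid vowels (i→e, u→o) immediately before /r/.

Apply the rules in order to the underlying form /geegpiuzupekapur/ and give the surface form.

Rule 1 (regressive voicing assimilation): /g/ precedes the voiceless obstruent /p/, so it devoices to [k] by assimilation. /geegpiuzupekapur/ → geekpiuzupekapur.
Rule 2 (intervocalic voicing): /p/ is a voiceless stop between vowels /u/ and /e/, so it voices to [b]. /k/ is a voiceless stop between vowels /e/ and /a/, so it voices to [g]. /p/ is a voiceless stop between vowels /a/ and /u/, so it voices to [b]. /geekpiuzupekapur/ → geekpiuzubegabur.
Rule 3 (stop-cluster a-epenthesis): /k/ and /p/ form a stop–stop cluster, so [a] is inserted between them. /geekpiuzubegabur/ → geekapiuzubegabur.
Rule 4 (pre-rhotic lowering): /u/ is a high vowel immediately before /r/, so it lowers to [o]. /geekapiuzubegabur/ → geekapiuzubegabor.

geekapiuzubegabor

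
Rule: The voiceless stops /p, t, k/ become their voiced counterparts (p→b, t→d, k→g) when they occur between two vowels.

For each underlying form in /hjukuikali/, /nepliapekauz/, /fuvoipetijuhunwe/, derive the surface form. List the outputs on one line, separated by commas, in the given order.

/hjukuikali/: /k/ is a voiceless stop between vowels /u/ and /u/, so it voices to [g]. /k/ is a voiceless stop between vowels /i/ and /a/, so it voices to [g]. → [hjuguigali].
/nepliapekauz/: /p/ is a voiceless stop between vowels /a/ and /e/, so it voices to [b]. /k/ is a voiceless stop between vowels /e/ and /a/, so it voices to [g]. → [nepliabegauz].
/fuvoipetijuhunwe/: /p/ is a voiceless stop between vowels /i/ and /e/, so it voices to [b]. /t/ is a voiceless stop between vowels /e/ and /i/, so it voices to [d]. → [fuvoibedijuhunwe].

hjuguigali, nepliabegauz, fuvoibedijuhunwe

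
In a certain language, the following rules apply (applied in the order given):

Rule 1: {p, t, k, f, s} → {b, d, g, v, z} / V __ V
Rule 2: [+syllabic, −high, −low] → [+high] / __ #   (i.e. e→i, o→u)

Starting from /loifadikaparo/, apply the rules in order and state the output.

loivadigabaru

Rule 1 (intervocalic voicing): /f/ is a voiceless obstruent between vowels /i/ and /a/, so it voices to [v]. /k/ is a voiceless obstruent between vowels /i/ and /a/, so it voices to [g]. /p/ is a voiceless obstruent between vowels /a/ and /a/, so it voices to [b]. /loifadikaparo/ → loivadigabaro.
Rule 2 (final vowel raising): /o/ is a mid vowel in word-final position, so it raises to [u]. /loivadigabaro/ → loivadigabaru.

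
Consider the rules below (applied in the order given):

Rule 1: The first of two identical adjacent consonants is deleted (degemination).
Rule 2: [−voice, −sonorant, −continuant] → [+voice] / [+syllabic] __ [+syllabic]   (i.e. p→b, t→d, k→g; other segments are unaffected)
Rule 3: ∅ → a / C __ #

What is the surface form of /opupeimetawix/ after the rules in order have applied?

Rule 1 (degemination): no segment meets the environment; /opupeimetawix/ is unchanged.
Rule 2 (intervocalic voicing): /p/ is a voiceless stop between vowels /o/ and /u/, so it voices to [b]. /p/ is a voiceless stop between vowels /u/ and /e/, so it voices to [b]. /t/ is a voiceless stop between vowels /e/ and /a/, so it voices to [d]. /opupeimetawix/ → obubeimedawix.
Rule 3 (final a-epenthesis): the form ends in the consonant /x/, so [a] is inserted word-finally. /obubeimedawix/ → obubeimedawixa.

obubeimedawixa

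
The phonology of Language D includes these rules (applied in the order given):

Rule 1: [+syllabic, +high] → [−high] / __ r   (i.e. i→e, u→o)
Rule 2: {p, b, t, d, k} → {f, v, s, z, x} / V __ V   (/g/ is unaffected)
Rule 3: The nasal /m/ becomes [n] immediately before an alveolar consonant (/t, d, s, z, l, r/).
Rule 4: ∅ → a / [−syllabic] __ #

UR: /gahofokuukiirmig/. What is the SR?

gahofoxuuxiermiga

Rule 1 (pre-rhotic lowering): /i/ is a high vowel immediately before /r/, so it lowers to [e]. /gahofokuukiirmig/ → gahofokuukiermig.
Rule 2 (intervocalic spirantization): /k/ is a stop between vowels /o/ and /u/, so it spirantizes to the fricative [x]. /k/ is a stop between vowels /u/ and /i/, so it spirantizes to the fricative [x]. /gahofokuukiermig/ → gahofoxuuxiermig.
Rule 3 (nasal place assimilation): no segment meets the environment; /gahofoxuuxiermig/ is unchanged.
Rule 4 (final a-epenthesis): the form ends in the consonant /g/, so [a] is inserted word-finally. /gahofoxuuxiermig/ → gahofoxuuxiermiga.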